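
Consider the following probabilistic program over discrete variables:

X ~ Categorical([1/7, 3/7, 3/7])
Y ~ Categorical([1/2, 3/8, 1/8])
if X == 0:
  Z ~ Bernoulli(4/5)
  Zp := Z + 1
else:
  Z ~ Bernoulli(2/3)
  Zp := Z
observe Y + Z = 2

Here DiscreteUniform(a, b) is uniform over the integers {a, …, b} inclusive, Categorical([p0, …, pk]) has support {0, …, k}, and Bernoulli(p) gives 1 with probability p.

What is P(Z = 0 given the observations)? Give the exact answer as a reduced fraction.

P(Z = 0 | obs) = 11/83

Enumerate traces; 6 have nonzero weight after conditioning:
  (X=0, Y=1, Z=1) weight 3/70
  (X=0, Y=2, Z=0) weight 1/280
  (X=1, Y=1, Z=1) weight 3/28
  (X=1, Y=2, Z=0) weight 1/56
  (X=2, Y=1, Z=1) weight 3/28
  (X=2, Y=2, Z=0) weight 1/56
Group by Z:
  weight(Z=0) = 11/280
  weight(Z=1) = 9/35
Total weight = 11/280 + 9/35 = 83/280
P(Z=0 | obs) = 11/280 / 83/280 = 11/83
P(Z=1 | obs) = 9/35 / 83/280 = 72/83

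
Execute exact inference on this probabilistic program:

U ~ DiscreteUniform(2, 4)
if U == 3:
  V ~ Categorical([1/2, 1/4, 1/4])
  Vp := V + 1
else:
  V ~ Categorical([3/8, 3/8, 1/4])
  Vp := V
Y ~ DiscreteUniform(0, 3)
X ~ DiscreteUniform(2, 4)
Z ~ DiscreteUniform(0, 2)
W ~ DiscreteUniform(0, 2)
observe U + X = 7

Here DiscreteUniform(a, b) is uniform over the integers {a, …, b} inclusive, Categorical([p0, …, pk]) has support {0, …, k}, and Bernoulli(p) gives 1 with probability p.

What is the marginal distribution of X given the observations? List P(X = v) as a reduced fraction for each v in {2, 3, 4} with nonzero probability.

Enumerate traces; 216 have nonzero weight after conditioning:
  (U=3, V=0, Y=0, X=4, Z=0, W=0) weight 1/648
  (U=3, V=0, Y=0, X=4, Z=0, W=1) weight 1/648
  (U=3, V=0, Y=0, X=4, Z=0, W=2) weight 1/648
  (U=3, V=0, Y=0, X=4, Z=1, W=0) weight 1/648
  (U=3, V=0, Y=0, X=4, Z=1, W=1) weight 1/648
  (U=3, V=0, Y=0, X=4, Z=1, W=2) weight 1/648
  (U=3, V=0, Y=0, X=4, Z=2, W=0) weight 1/648
  (U=3, V=0, Y=0, X=4, Z=2, W=1) weight 1/648
  (U=4, V=0, Y=0, X=3, Z=0, W=0) weight 1/864
  … 207 more
Group by X:
  weight(X=3) = 1/9
  weight(X=4) = 1/9
Total weight = 1/9 + 1/9 = 2/9
P(X=3 | obs) = 1/9 / 2/9 = 1/2
P(X=4 | obs) = 1/9 / 2/9 = 1/2

P(X=3) = 1/2, P(X=4) = 1/2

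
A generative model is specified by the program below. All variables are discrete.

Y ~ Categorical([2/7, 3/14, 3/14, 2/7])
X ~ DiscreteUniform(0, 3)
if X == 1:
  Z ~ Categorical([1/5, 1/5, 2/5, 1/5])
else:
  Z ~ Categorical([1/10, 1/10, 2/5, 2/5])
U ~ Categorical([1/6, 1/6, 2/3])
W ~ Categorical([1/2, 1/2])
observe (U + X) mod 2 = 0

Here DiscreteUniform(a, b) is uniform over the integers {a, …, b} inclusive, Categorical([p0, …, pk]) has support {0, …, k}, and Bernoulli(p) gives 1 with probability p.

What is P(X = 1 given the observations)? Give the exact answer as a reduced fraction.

Enumerate traces; 192 have nonzero weight after conditioning:
  (Y=0, X=0, Z=0, U=0, W=0) weight 1/1680
  (Y=0, X=0, Z=0, U=0, W=1) weight 1/1680
  (Y=0, X=0, Z=0, U=2, W=0) weight 1/420
  (Y=0, X=0, Z=0, U=2, W=1) weight 1/420
  (Y=0, X=0, Z=1, U=0, W=0) weight 1/1680
  (Y=0, X=0, Z=1, U=0, W=1) weight 1/1680
  (Y=0, X=0, Z=1, U=2, W=0) weight 1/420
  (Y=0, X=0, Z=1, U=2, W=1) weight 1/420
  (Y=0, X=1, Z=0, U=1, W=0) weight 1/840
  (Y=0, X=2, Z=0, U=0, W=0) weight 1/1680
  … 182 more
Group by X:
  weight(X=0) = 5/24
  weight(X=1) = 1/24
  weight(X=2) = 5/24
  weight(X=3) = 1/24
Total weight = 5/24 + 1/24 + 5/24 + 1/24 = 1/2
P(X=0 | obs) = 5/24 / 1/2 = 5/12
P(X=1 | obs) = 1/24 / 1/2 = 1/12
P(X=2 | obs) = 5/24 / 1/2 = 5/12
P(X=3 | obs) = 1/24 / 1/2 = 1/12

P(X = 1 | obs) = 1/12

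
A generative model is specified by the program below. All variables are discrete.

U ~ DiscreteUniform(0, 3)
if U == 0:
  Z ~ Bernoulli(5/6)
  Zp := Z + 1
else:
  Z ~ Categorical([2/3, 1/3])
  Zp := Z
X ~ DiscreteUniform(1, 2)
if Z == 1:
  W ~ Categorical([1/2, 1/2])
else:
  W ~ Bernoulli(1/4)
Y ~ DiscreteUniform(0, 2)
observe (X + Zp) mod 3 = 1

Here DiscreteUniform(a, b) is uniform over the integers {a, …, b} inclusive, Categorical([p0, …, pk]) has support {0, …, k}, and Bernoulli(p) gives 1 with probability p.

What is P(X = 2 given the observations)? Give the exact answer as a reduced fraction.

P(X = 2 | obs) = 5/17

Enumerate traces; 24 have nonzero weight after conditioning:
  (U=0, Z=1, X=2, W=0, Y=0) weight 5/288
  (U=0, Z=1, X=2, W=0, Y=1) weight 5/288
  (U=0, Z=1, X=2, W=0, Y=2) weight 5/288
  (U=0, Z=1, X=2, W=1, Y=0) weight 5/288
  (U=0, Z=1, X=2, W=1, Y=1) weight 5/288
  (U=0, Z=1, X=2, W=1, Y=2) weight 5/288
  (U=1, Z=0, X=1, W=0, Y=0) weight 1/48
  (U=1, Z=0, X=1, W=0, Y=1) weight 1/48
  … 16 more
Group by X:
  weight(X=1) = 1/4
  weight(X=2) = 5/48
Total weight = 1/4 + 5/48 = 17/48
P(X=1 | obs) = 1/4 / 17/48 = 12/17
P(X=2 | obs) = 5/48 / 17/48 = 5/17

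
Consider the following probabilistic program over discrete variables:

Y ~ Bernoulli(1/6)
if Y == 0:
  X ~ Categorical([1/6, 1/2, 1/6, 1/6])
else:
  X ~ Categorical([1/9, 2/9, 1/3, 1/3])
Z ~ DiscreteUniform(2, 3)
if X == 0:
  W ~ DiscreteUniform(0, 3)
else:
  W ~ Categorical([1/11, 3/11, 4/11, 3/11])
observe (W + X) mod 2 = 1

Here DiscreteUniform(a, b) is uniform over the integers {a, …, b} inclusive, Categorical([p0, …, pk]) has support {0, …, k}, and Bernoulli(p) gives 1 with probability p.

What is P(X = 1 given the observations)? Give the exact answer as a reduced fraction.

P(X = 1 | obs) = 490/1139

Enumerate traces; 32 have nonzero weight after conditioning:
  (Y=0, X=0, Z=2, W=1) weight 5/288
  (Y=0, X=0, Z=2, W=3) weight 5/288
  (Y=0, X=0, Z=3, W=1) weight 5/288
  (Y=0, X=0, Z=3, W=3) weight 5/288
  (Y=0, X=1, Z=2, W=0) weight 5/264
  (Y=0, X=1, Z=2, W=2) weight 5/66
  (Y=0, X=1, Z=3, W=0) weight 5/264
  (Y=0, X=1, Z=3, W=2) weight 5/66
  (Y=0, X=2, Z=2, W=1) weight 5/264
  (Y=0, X=3, Z=2, W=0) weight 5/792
  … 22 more
Group by X:
  weight(X=0) = 17/216
  weight(X=1) = 245/1188
  weight(X=2) = 7/66
  weight(X=3) = 35/396
Total weight = 17/216 + 245/1188 + 7/66 + 35/396 = 1139/2376
P(X=0 | obs) = 17/216 / 1139/2376 = 11/67
P(X=1 | obs) = 245/1188 / 1139/2376 = 490/1139
P(X=2 | obs) = 7/66 / 1139/2376 = 252/1139
P(X=3 | obs) = 35/396 / 1139/2376 = 210/1139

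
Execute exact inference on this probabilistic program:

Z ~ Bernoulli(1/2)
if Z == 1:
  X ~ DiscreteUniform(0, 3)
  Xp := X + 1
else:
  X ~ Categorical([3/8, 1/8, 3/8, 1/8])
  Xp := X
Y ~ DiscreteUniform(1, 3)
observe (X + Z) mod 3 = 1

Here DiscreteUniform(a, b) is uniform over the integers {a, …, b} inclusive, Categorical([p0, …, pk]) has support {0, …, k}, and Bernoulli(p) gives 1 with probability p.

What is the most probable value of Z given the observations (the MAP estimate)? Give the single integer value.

Enumerate traces; 9 have nonzero weight after conditioning:
  (Z=0, X=1, Y=1) weight 1/48
  (Z=0, X=1, Y=2) weight 1/48
  (Z=0, X=1, Y=3) weight 1/48
  (Z=1, X=0, Y=1) weight 1/24
  (Z=1, X=0, Y=2) weight 1/24
  (Z=1, X=0, Y=3) weight 1/24
  (Z=1, X=3, Y=1) weight 1/24
  (Z=1, X=3, Y=2) weight 1/24
  … 1 more
Group by Z:
  weight(Z=0) = 1/16
  weight(Z=1) = 1/4
Total weight = 1/16 + 1/4 = 5/16
P(Z=0 | obs) = 1/16 / 5/16 = 1/5
P(Z=1 | obs) = 1/4 / 5/16 = 4/5
argmax = 1

argmax_v P(Z = v | obs) = 1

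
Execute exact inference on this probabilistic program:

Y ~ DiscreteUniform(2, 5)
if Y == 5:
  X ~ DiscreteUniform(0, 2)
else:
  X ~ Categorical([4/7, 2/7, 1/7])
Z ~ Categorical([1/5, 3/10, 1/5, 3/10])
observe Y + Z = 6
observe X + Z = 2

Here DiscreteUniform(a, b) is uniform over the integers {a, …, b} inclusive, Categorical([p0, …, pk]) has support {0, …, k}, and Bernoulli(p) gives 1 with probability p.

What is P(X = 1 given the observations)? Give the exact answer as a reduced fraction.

P(X = 1 | obs) = 7/15

Enumerate traces; 2 have nonzero weight after conditioning:
  (Y=4, X=0, Z=2) weight 1/35
  (Y=5, X=1, Z=1) weight 1/40
Group by X:
  weight(X=0) = 1/35
  weight(X=1) = 1/40
Total weight = 1/35 + 1/40 = 3/56
P(X=0 | obs) = 1/35 / 3/56 = 8/15
P(X=1 | obs) = 1/40 / 3/56 = 7/15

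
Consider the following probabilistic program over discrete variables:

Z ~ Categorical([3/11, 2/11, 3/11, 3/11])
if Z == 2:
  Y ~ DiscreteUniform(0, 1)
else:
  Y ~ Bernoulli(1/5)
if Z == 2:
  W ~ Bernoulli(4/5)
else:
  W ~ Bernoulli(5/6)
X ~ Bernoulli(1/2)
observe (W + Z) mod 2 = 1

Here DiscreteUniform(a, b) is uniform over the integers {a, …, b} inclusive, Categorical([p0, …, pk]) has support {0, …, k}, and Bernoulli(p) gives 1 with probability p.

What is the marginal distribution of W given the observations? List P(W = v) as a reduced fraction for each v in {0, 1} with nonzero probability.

P(W=0) = 25/172, P(W=1) = 147/172

Enumerate traces; 16 have nonzero weight after conditioning:
  (Z=0, Y=0, W=1, X=0) weight 1/11
  (Z=0, Y=0, W=1, X=1) weight 1/11
  (Z=0, Y=1, W=1, X=0) weight 1/44
  (Z=0, Y=1, W=1, X=1) weight 1/44
  (Z=1, Y=0, W=0, X=0) weight 2/165
  (Z=1, Y=0, W=0, X=1) weight 2/165
  (Z=1, Y=1, W=0, X=0) weight 1/330
  (Z=1, Y=1, W=0, X=1) weight 1/330
  … 8 more
Group by W:
  weight(W=0) = 5/66
  weight(W=1) = 49/110
Total weight = 5/66 + 49/110 = 86/165
P(W=0 | obs) = 5/66 / 86/165 = 25/172
P(W=1 | obs) = 49/110 / 86/165 = 147/172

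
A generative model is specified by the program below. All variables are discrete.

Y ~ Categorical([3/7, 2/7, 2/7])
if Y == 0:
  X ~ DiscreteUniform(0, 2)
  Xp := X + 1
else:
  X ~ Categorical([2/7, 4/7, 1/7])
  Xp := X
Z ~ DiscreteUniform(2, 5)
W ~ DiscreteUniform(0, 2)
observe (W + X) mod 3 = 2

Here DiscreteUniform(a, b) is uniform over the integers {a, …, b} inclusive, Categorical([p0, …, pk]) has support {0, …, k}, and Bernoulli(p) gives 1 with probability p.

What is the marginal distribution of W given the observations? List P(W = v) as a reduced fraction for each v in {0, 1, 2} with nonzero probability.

Enumerate traces; 36 have nonzero weight after conditioning:
  (Y=0, X=0, Z=2, W=2) weight 1/84
  (Y=0, X=0, Z=3, W=2) weight 1/84
  (Y=0, X=0, Z=4, W=2) weight 1/84
  (Y=0, X=0, Z=5, W=2) weight 1/84
  (Y=0, X=1, Z=2, W=1) weight 1/84
  (Y=0, X=1, Z=3, W=1) weight 1/84
  (Y=0, X=1, Z=4, W=1) weight 1/84
  (Y=0, X=1, Z=5, W=1) weight 1/84
  (Y=0, X=2, Z=2, W=0) weight 1/84
  … 27 more
Group by W:
  weight(W=0) = 11/147
  weight(W=1) = 23/147
  weight(W=2) = 5/49
Total weight = 11/147 + 23/147 + 5/49 = 1/3
P(W=0 | obs) = 11/147 / 1/3 = 11/49
P(W=1 | obs) = 23/147 / 1/3 = 23/49
P(W=2 | obs) = 5/49 / 1/3 = 15/49

P(W=0) = 11/49, P(W=1) = 23/49, P(W=2) = 15/49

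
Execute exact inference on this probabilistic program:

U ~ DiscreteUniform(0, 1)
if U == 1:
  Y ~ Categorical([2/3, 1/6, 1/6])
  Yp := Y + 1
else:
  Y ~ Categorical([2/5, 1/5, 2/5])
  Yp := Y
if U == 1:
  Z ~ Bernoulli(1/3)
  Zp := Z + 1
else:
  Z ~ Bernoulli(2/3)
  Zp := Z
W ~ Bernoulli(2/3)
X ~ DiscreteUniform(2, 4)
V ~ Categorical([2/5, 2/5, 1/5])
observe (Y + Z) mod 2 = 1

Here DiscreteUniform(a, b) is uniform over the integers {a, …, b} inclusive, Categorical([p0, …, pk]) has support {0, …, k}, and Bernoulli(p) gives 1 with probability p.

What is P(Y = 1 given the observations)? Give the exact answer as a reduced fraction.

P(Y = 1 | obs) = 16/89

Enumerate traces; 108 have nonzero weight after conditioning:
  (U=0, Y=0, Z=1, W=0, X=2, V=0) weight 4/675
  (U=0, Y=0, Z=1, W=0, X=2, V=1) weight 4/675
  (U=0, Y=0, Z=1, W=0, X=2, V=2) weight 2/675
  (U=0, Y=0, Z=1, W=0, X=3, V=0) weight 4/675
  (U=0, Y=0, Z=1, W=0, X=3, V=1) weight 4/675
  (U=0, Y=0, Z=1, W=0, X=3, V=2) weight 2/675
  (U=0, Y=0, Z=1, W=0, X=4, V=0) weight 4/675
  (U=0, Y=0, Z=1, W=0, X=4, V=1) weight 4/675
  (U=0, Y=1, Z=0, W=0, X=2, V=0) weight 1/675
  (U=0, Y=2, Z=1, W=0, X=2, V=0) weight 4/675
  … 98 more
Group by Y:
  weight(Y=0) = 11/45
  weight(Y=1) = 4/45
  weight(Y=2) = 29/180
Total weight = 11/45 + 4/45 + 29/180 = 89/180
P(Y=0 | obs) = 11/45 / 89/180 = 44/89
P(Y=1 | obs) = 4/45 / 89/180 = 16/89
P(Y=2 | obs) = 29/180 / 89/180 = 29/89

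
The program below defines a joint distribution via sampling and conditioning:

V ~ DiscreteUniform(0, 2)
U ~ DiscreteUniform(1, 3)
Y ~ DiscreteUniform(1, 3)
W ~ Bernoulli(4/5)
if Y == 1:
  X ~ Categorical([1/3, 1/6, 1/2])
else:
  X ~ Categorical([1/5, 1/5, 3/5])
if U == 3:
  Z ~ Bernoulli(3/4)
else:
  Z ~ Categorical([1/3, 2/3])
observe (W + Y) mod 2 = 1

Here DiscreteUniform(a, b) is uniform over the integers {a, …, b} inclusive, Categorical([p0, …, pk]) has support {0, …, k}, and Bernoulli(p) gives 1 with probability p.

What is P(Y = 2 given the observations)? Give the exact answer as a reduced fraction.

P(Y = 2 | obs) = 2/3

Enumerate traces; 162 have nonzero weight after conditioning:
  (V=0, U=1, Y=1, W=0, X=0, Z=0) weight 1/1215
  (V=0, U=1, Y=1, W=0, X=0, Z=1) weight 2/1215
  (V=0, U=1, Y=1, W=0, X=1, Z=0) weight 1/2430
  (V=0, U=1, Y=1, W=0, X=1, Z=1) weight 1/1215
  (V=0, U=1, Y=1, W=0, X=2, Z=0) weight 1/810
  (V=0, U=1, Y=1, W=0, X=2, Z=1) weight 1/405
  (V=0, U=1, Y=2, W=1, X=0, Z=0) weight 4/2025
  (V=0, U=1, Y=2, W=1, X=0, Z=1) weight 8/2025
  (V=0, U=1, Y=3, W=0, X=0, Z=0) weight 1/2025
  … 153 more
Group by Y:
  weight(Y=1) = 1/15
  weight(Y=2) = 4/15
  weight(Y=3) = 1/15
Total weight = 1/15 + 4/15 + 1/15 = 2/5
P(Y=1 | obs) = 1/15 / 2/5 = 1/6
P(Y=2 | obs) = 4/15 / 2/5 = 2/3
P(Y=3 | obs) = 1/15 / 2/5 = 1/6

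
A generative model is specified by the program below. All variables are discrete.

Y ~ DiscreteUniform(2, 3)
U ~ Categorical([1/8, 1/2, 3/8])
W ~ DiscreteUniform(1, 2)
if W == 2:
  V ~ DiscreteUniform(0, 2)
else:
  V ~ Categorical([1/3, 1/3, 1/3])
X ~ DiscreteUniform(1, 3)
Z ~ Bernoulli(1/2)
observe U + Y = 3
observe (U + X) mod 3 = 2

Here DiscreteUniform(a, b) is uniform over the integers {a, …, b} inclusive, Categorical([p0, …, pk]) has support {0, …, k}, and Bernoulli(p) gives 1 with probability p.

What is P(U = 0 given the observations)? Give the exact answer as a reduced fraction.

Enumerate traces; 24 have nonzero weight after conditioning:
  (Y=2, U=1, W=1, V=0, X=1, Z=0) weight 1/144
  (Y=2, U=1, W=1, V=0, X=1, Z=1) weight 1/144
  (Y=2, U=1, W=1, V=1, X=1, Z=0) weight 1/144
  (Y=2, U=1, W=1, V=1, X=1, Z=1) weight 1/144
  (Y=2, U=1, W=1, V=2, X=1, Z=0) weight 1/144
  (Y=2, U=1, W=1, V=2, X=1, Z=1) weight 1/144
  (Y=2, U=1, W=2, V=0, X=1, Z=0) weight 1/144
  (Y=2, U=1, W=2, V=0, X=1, Z=1) weight 1/144
  (Y=3, U=0, W=1, V=0, X=2, Z=0) weight 1/576
  … 15 more
Group by U:
  weight(U=0) = 1/48
  weight(U=1) = 1/12
Total weight = 1/48 + 1/12 = 5/48
P(U=0 | obs) = 1/48 / 5/48 = 1/5
P(U=1 | obs) = 1/12 / 5/48 = 4/5

P(U = 0 | obs) = 1/5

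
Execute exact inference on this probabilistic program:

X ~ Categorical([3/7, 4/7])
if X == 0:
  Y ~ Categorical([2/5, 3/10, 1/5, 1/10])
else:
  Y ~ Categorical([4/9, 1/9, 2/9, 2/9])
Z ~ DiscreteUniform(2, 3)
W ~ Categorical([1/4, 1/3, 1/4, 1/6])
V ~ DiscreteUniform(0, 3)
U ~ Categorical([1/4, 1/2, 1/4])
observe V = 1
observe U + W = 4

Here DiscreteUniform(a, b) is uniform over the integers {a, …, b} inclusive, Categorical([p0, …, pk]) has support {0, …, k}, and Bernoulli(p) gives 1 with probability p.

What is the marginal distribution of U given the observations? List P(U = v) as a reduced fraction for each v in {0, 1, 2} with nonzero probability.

Enumerate traces; 32 have nonzero weight after conditioning:
  (X=0, Y=0, Z=2, W=2, V=1, U=2) weight 3/2240
  (X=0, Y=0, Z=2, W=3, V=1, U=1) weight 1/560
  (X=0, Y=0, Z=3, W=2, V=1, U=2) weight 3/2240
  (X=0, Y=0, Z=3, W=3, V=1, U=1) weight 1/560
  (X=0, Y=1, Z=2, W=2, V=1, U=2) weight 9/8960
  (X=0, Y=1, Z=2, W=3, V=1, U=1) weight 3/2240
  (X=0, Y=1, Z=3, W=2, V=1, U=2) weight 9/8960
  (X=0, Y=1, Z=3, W=3, V=1, U=1) weight 3/2240
  … 24 more
Group by U:
  weight(U=1) = 1/48
  weight(U=2) = 1/64
Total weight = 1/48 + 1/64 = 7/192
P(U=1 | obs) = 1/48 / 7/192 = 4/7
P(U=2 | obs) = 1/64 / 7/192 = 3/7

P(U=1) = 4/7, P(U=2) = 3/7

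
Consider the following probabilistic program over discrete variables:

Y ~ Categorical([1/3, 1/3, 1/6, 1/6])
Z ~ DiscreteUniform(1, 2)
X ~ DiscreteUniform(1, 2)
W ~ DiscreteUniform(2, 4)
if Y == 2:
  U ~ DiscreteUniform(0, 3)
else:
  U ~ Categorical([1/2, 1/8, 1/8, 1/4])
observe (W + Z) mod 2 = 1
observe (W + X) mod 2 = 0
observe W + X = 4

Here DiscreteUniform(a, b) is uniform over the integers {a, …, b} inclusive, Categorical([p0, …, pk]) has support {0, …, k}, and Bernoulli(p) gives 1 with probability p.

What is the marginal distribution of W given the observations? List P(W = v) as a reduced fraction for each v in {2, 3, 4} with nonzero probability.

Enumerate traces; 32 have nonzero weight after conditioning:
  (Y=0, Z=1, X=2, W=2, U=0) weight 1/72
  (Y=0, Z=1, X=2, W=2, U=1) weight 1/288
  (Y=0, Z=1, X=2, W=2, U=2) weight 1/288
  (Y=0, Z=1, X=2, W=2, U=3) weight 1/144
  (Y=0, Z=2, X=1, W=3, U=0) weight 1/72
  (Y=0, Z=2, X=1, W=3, U=1) weight 1/288
  (Y=0, Z=2, X=1, W=3, U=2) weight 1/288
  (Y=0, Z=2, X=1, W=3, U=3) weight 1/144
  … 24 more
Group by W:
  weight(W=2) = 1/12
  weight(W=3) = 1/12
Total weight = 1/12 + 1/12 = 1/6
P(W=2 | obs) = 1/12 / 1/6 = 1/2
P(W=3 | obs) = 1/12 / 1/6 = 1/2

P(W=2) = 1/2, P(W=3) = 1/2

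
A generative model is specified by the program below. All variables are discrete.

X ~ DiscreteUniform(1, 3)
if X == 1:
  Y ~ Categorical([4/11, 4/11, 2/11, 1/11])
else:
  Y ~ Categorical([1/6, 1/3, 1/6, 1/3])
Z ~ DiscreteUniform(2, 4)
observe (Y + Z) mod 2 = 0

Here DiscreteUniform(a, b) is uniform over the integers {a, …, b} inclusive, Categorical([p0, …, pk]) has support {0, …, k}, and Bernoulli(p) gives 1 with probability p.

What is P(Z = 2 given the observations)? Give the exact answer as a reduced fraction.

P(Z = 2 | obs) = 40/139

Enumerate traces; 18 have nonzero weight after conditioning:
  (X=1, Y=0, Z=2) weight 4/99
  (X=1, Y=0, Z=4) weight 4/99
  (X=1, Y=1, Z=3) weight 4/99
  (X=1, Y=2, Z=2) weight 2/99
  (X=1, Y=2, Z=4) weight 2/99
  (X=1, Y=3, Z=3) weight 1/99
  (X=2, Y=0, Z=2) weight 1/54
  (X=2, Y=0, Z=4) weight 1/54
  … 10 more
Group by Z:
  weight(Z=2) = 40/297
  weight(Z=3) = 59/297
  weight(Z=4) = 40/297
Total weight = 40/297 + 59/297 + 40/297 = 139/297
P(Z=2 | obs) = 40/297 / 139/297 = 40/139
P(Z=3 | obs) = 59/297 / 139/297 = 59/139
P(Z=4 | obs) = 40/297 / 139/297 = 40/139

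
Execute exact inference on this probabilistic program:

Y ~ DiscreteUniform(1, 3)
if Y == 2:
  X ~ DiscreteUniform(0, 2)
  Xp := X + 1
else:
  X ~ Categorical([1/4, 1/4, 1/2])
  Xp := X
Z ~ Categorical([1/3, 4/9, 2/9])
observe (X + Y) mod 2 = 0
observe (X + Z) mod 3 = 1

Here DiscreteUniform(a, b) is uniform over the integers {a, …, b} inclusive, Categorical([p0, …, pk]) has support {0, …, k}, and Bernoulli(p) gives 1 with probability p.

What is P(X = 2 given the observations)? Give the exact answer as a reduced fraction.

Enumerate traces; 4 have nonzero weight after conditioning:
  (Y=1, X=1, Z=0) weight 1/36
  (Y=2, X=0, Z=1) weight 4/81
  (Y=2, X=2, Z=2) weight 2/81
  (Y=3, X=1, Z=0) weight 1/36
Group by X:
  weight(X=0) = 4/81
  weight(X=1) = 1/18
  weight(X=2) = 2/81
Total weight = 4/81 + 1/18 + 2/81 = 7/54
P(X=0 | obs) = 4/81 / 7/54 = 8/21
P(X=1 | obs) = 1/18 / 7/54 = 3/7
P(X=2 | obs) = 2/81 / 7/54 = 4/21

P(X = 2 | obs) = 4/21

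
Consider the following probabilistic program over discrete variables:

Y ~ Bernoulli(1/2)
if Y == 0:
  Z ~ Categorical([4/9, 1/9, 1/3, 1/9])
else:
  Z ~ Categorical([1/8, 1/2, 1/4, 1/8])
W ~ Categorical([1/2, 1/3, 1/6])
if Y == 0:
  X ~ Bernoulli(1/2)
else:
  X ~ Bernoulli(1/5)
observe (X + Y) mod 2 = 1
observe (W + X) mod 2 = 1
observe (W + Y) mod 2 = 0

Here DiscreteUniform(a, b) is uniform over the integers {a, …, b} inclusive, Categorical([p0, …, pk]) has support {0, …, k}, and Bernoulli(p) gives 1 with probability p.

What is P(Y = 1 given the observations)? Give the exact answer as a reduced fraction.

Enumerate traces; 12 have nonzero weight after conditioning:
  (Y=0, Z=0, W=0, X=1) weight 1/18
  (Y=0, Z=0, W=2, X=1) weight 1/54
  (Y=0, Z=1, W=0, X=1) weight 1/72
  (Y=0, Z=1, W=2, X=1) weight 1/216
  (Y=0, Z=2, W=0, X=1) weight 1/24
  (Y=0, Z=2, W=2, X=1) weight 1/72
  (Y=0, Z=3, W=0, X=1) weight 1/72
  (Y=0, Z=3, W=2, X=1) weight 1/216
  (Y=1, Z=0, W=1, X=0) weight 1/60
  … 3 more
Group by Y:
  weight(Y=0) = 1/6
  weight(Y=1) = 2/15
Total weight = 1/6 + 2/15 = 3/10
P(Y=0 | obs) = 1/6 / 3/10 = 5/9
P(Y=1 | obs) = 2/15 / 3/10 = 4/9

P(Y = 1 | obs) = 4/9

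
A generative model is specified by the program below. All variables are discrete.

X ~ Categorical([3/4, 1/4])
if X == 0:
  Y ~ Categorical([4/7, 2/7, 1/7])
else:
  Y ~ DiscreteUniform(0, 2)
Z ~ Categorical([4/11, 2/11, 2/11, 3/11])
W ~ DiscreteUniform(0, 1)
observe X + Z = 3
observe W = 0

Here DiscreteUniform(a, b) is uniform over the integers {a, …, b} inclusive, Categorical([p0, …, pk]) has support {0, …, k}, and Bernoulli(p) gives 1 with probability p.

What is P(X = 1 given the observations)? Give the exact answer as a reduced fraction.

Enumerate traces; 6 have nonzero weight after conditioning:
  (X=0, Y=0, Z=3, W=0) weight 9/154
  (X=0, Y=1, Z=3, W=0) weight 9/308
  (X=0, Y=2, Z=3, W=0) weight 9/616
  (X=1, Y=0, Z=2, W=0) weight 1/132
  (X=1, Y=1, Z=2, W=0) weight 1/132
  (X=1, Y=2, Z=2, W=0) weight 1/132
Group by X:
  weight(X=0) = 9/88
  weight(X=1) = 1/44
Total weight = 9/88 + 1/44 = 1/8
P(X=0 | obs) = 9/88 / 1/8 = 9/11
P(X=1 | obs) = 1/44 / 1/8 = 2/11

P(X = 1 | obs) = 2/11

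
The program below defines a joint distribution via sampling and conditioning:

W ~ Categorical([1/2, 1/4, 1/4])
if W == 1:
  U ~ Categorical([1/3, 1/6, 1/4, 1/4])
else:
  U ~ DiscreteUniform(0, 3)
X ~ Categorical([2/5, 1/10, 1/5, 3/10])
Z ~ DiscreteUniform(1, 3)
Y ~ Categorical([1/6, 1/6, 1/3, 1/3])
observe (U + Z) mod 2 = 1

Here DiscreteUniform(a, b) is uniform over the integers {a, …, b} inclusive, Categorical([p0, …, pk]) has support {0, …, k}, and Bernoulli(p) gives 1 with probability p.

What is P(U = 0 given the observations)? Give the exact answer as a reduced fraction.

Enumerate traces; 288 have nonzero weight after conditioning:
  (W=0, U=0, X=0, Z=1, Y=0) weight 1/360
  (W=0, U=0, X=0, Z=1, Y=1) weight 1/360
  (W=0, U=0, X=0, Z=1, Y=2) weight 1/180
  (W=0, U=0, X=0, Z=1, Y=3) weight 1/180
  (W=0, U=0, X=0, Z=3, Y=0) weight 1/360
  (W=0, U=0, X=0, Z=3, Y=1) weight 1/360
  (W=0, U=0, X=0, Z=3, Y=2) weight 1/180
  (W=0, U=0, X=0, Z=3, Y=3) weight 1/180
  (W=0, U=1, X=0, Z=2, Y=0) weight 1/360
  (W=0, U=2, X=0, Z=1, Y=0) weight 1/360
  … 278 more
Group by U:
  weight(U=0) = 13/72
  weight(U=1) = 11/144
  weight(U=2) = 1/6
  weight(U=3) = 1/12
Total weight = 13/72 + 11/144 + 1/6 + 1/12 = 73/144
P(U=0 | obs) = 13/72 / 73/144 = 26/73
P(U=1 | obs) = 11/144 / 73/144 = 11/73
P(U=2 | obs) = 1/6 / 73/144 = 24/73
P(U=3 | obs) = 1/12 / 73/144 = 12/73

P(U = 0 | obs) = 26/73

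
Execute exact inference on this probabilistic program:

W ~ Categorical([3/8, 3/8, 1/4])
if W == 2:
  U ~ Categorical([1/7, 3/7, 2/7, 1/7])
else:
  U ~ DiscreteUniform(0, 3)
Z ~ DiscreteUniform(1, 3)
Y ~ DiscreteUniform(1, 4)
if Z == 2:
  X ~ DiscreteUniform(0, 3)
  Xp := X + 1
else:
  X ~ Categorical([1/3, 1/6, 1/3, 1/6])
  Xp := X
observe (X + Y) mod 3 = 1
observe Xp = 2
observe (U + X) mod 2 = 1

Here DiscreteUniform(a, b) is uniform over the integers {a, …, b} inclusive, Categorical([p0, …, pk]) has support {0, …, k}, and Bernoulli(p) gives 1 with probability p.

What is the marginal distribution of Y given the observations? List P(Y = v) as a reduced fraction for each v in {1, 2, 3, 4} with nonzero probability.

P(Y=2) = 232/313, P(Y=3) = 81/313

Enumerate traces; 18 have nonzero weight after conditioning:
  (W=0, U=0, Z=2, Y=3, X=1) weight 1/512
  (W=0, U=1, Z=1, Y=2, X=2) weight 1/384
  (W=0, U=1, Z=3, Y=2, X=2) weight 1/384
  (W=0, U=2, Z=2, Y=3, X=1) weight 1/512
  (W=0, U=3, Z=1, Y=2, X=2) weight 1/384
  (W=0, U=3, Z=3, Y=2, X=2) weight 1/384
  (W=1, U=0, Z=2, Y=3, X=1) weight 1/512
  (W=1, U=1, Z=1, Y=2, X=2) weight 1/384
  … 10 more
Group by Y:
  weight(Y=2) = 29/1008
  weight(Y=3) = 9/896
Total weight = 29/1008 + 9/896 = 313/8064
P(Y=2 | obs) = 29/1008 / 313/8064 = 232/313
P(Y=3 | obs) = 9/896 / 313/8064 = 81/313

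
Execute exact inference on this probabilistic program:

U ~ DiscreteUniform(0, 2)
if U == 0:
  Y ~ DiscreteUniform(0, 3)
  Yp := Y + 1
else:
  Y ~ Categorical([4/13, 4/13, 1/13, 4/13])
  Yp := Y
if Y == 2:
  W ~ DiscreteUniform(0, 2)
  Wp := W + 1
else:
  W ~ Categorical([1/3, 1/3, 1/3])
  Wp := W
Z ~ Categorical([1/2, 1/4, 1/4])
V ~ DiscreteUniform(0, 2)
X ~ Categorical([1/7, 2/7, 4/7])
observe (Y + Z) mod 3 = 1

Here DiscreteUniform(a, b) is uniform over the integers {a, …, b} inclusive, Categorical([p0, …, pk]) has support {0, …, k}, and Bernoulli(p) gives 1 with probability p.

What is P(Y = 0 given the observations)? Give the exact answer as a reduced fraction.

P(Y = 0 | obs) = 15/67

Enumerate traces; 324 have nonzero weight after conditioning:
  (U=0, Y=0, W=0, Z=1, V=0, X=0) weight 1/3024
  (U=0, Y=0, W=0, Z=1, V=0, X=1) weight 1/1512
  (U=0, Y=0, W=0, Z=1, V=0, X=2) weight 1/756
  (U=0, Y=0, W=0, Z=1, V=1, X=0) weight 1/3024
  (U=0, Y=0, W=0, Z=1, V=1, X=1) weight 1/1512
  (U=0, Y=0, W=0, Z=1, V=1, X=2) weight 1/756
  (U=0, Y=0, W=0, Z=1, V=2, X=0) weight 1/3024
  (U=0, Y=0, W=0, Z=1, V=2, X=1) weight 1/1512
  (U=0, Y=1, W=0, Z=0, V=0, X=0) weight 1/1512
  (U=0, Y=2, W=0, Z=2, V=0, X=0) weight 1/3024
  … 314 more
Group by Y:
  weight(Y=0) = 15/208
  weight(Y=1) = 15/104
  weight(Y=2) = 7/208
  weight(Y=3) = 15/208
Total weight = 15/208 + 15/104 + 7/208 + 15/208 = 67/208
P(Y=0 | obs) = 15/208 / 67/208 = 15/67
P(Y=1 | obs) = 15/104 / 67/208 = 30/67
P(Y=2 | obs) = 7/208 / 67/208 = 7/67
P(Y=3 | obs) = 15/208 / 67/208 = 15/67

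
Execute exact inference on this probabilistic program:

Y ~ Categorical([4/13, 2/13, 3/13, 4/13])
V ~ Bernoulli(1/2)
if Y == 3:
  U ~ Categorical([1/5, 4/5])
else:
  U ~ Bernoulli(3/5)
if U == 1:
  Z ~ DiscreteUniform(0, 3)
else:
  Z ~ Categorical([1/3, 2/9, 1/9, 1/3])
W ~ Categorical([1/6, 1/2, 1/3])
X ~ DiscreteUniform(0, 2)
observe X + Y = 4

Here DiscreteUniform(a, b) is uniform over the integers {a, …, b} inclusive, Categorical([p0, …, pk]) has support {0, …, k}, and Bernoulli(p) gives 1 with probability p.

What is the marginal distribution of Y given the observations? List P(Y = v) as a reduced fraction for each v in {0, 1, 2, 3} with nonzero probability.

Enumerate traces; 96 have nonzero weight after conditioning:
  (Y=2, V=0, U=0, Z=0, W=0, X=2) weight 1/1170
  (Y=2, V=0, U=0, Z=0, W=1, X=2) weight 1/390
  (Y=2, V=0, U=0, Z=0, W=2, X=2) weight 1/585
  (Y=2, V=0, U=0, Z=1, W=0, X=2) weight 1/1755
  (Y=2, V=0, U=0, Z=1, W=1, X=2) weight 1/585
  (Y=2, V=0, U=0, Z=1, W=2, X=2) weight 2/1755
  (Y=2, V=0, U=0, Z=2, W=0, X=2) weight 1/3510
  (Y=2, V=0, U=0, Z=2, W=1, X=2) weight 1/1170
  (Y=3, V=0, U=0, Z=0, W=0, X=1) weight 1/1755
  … 87 more
Group by Y:
  weight(Y=2) = 1/13
  weight(Y=3) = 4/39
Total weight = 1/13 + 4/39 = 7/39
P(Y=2 | obs) = 1/13 / 7/39 = 3/7
P(Y=3 | obs) = 4/39 / 7/39 = 4/7

P(Y=2) = 3/7, P(Y=3) = 4/7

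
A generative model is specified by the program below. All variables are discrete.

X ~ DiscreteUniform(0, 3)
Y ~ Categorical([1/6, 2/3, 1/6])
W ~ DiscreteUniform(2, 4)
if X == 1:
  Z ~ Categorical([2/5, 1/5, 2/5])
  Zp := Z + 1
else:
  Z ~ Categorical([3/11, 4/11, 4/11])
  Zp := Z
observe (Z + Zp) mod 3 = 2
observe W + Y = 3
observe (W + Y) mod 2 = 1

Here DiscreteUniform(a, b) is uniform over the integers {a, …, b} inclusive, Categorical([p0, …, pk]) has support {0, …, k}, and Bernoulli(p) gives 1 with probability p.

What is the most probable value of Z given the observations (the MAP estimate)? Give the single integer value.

argmax_v P(Z = v | obs) = 1

Enumerate traces; 8 have nonzero weight after conditioning:
  (X=0, Y=0, W=3, Z=1) weight 1/198
  (X=0, Y=1, W=2, Z=1) weight 2/99
  (X=1, Y=0, W=3, Z=2) weight 1/180
  (X=1, Y=1, W=2, Z=2) weight 1/45
  (X=2, Y=0, W=3, Z=1) weight 1/198
  (X=2, Y=1, W=2, Z=1) weight 2/99
  (X=3, Y=0, W=3, Z=1) weight 1/198
  (X=3, Y=1, W=2, Z=1) weight 2/99
Group by Z:
  weight(Z=1) = 5/66
  weight(Z=2) = 1/36
Total weight = 5/66 + 1/36 = 41/396
P(Z=1 | obs) = 5/66 / 41/396 = 30/41
P(Z=2 | obs) = 1/36 / 41/396 = 11/41
argmax = 1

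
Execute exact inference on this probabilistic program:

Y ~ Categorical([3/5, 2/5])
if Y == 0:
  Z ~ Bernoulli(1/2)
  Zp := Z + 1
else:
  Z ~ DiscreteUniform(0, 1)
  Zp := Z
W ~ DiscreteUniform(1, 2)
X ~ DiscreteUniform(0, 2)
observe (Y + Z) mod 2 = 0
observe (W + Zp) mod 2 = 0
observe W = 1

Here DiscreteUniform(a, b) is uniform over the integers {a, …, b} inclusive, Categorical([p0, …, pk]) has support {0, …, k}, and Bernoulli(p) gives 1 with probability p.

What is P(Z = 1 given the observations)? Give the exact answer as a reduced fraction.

Enumerate traces; 6 have nonzero weight after conditioning:
  (Y=0, Z=0, W=1, X=0) weight 1/20
  (Y=0, Z=0, W=1, X=1) weight 1/20
  (Y=0, Z=0, W=1, X=2) weight 1/20
  (Y=1, Z=1, W=1, X=0) weight 1/30
  (Y=1, Z=1, W=1, X=1) weight 1/30
  (Y=1, Z=1, W=1, X=2) weight 1/30
Group by Z:
  weight(Z=0) = 3/20
  weight(Z=1) = 1/10
Total weight = 3/20 + 1/10 = 1/4
P(Z=0 | obs) = 3/20 / 1/4 = 3/5
P(Z=1 | obs) = 1/10 / 1/4 = 2/5

P(Z = 1 | obs) = 2/5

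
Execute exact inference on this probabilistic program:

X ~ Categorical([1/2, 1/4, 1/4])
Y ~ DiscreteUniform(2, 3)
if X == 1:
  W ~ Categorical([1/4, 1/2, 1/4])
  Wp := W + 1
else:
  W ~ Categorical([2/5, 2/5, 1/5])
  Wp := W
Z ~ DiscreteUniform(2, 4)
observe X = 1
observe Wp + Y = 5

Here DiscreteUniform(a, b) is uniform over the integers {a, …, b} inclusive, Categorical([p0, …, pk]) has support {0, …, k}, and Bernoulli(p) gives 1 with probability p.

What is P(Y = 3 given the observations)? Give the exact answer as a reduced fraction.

P(Y = 3 | obs) = 2/3

Enumerate traces; 6 have nonzero weight after conditioning:
  (X=1, Y=2, W=2, Z=2) weight 1/96
  (X=1, Y=2, W=2, Z=3) weight 1/96
  (X=1, Y=2, W=2, Z=4) weight 1/96
  (X=1, Y=3, W=1, Z=2) weight 1/48
  (X=1, Y=3, W=1, Z=3) weight 1/48
  (X=1, Y=3, W=1, Z=4) weight 1/48
Group by Y:
  weight(Y=2) = 1/32
  weight(Y=3) = 1/16
Total weight = 1/32 + 1/16 = 3/32
P(Y=2 | obs) = 1/32 / 3/32 = 1/3
P(Y=3 | obs) = 1/16 / 3/32 = 2/3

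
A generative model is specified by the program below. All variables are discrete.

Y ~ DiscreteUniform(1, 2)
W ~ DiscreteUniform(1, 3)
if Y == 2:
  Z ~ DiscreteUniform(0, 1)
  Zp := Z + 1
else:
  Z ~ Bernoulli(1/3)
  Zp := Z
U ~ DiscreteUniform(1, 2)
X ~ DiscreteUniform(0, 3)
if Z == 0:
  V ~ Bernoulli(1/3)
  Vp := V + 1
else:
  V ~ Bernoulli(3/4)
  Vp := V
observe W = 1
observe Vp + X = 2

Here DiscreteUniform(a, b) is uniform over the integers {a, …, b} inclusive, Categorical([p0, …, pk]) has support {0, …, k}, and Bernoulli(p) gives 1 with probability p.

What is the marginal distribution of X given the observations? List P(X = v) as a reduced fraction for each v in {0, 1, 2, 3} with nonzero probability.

Enumerate traces; 16 have nonzero weight after conditioning:
  (Y=1, W=1, Z=0, U=1, X=0, V=1) weight 1/216
  (Y=1, W=1, Z=0, U=1, X=1, V=0) weight 1/108
  (Y=1, W=1, Z=0, U=2, X=0, V=1) weight 1/216
  (Y=1, W=1, Z=0, U=2, X=1, V=0) weight 1/108
  (Y=1, W=1, Z=1, U=1, X=1, V=1) weight 1/192
  (Y=1, W=1, Z=1, U=1, X=2, V=0) weight 1/576
  (Y=1, W=1, Z=1, U=2, X=1, V=1) weight 1/192
  (Y=1, W=1, Z=1, U=2, X=2, V=0) weight 1/576
  … 8 more
Group by X:
  weight(X=0) = 7/432
  weight(X=1) = 101/1728
  weight(X=2) = 5/576
Total weight = 7/432 + 101/1728 + 5/576 = 1/12
P(X=0 | obs) = 7/432 / 1/12 = 7/36
P(X=1 | obs) = 101/1728 / 1/12 = 101/144
P(X=2 | obs) = 5/576 / 1/12 = 5/48

P(X=0) = 7/36, P(X=1) = 101/144, P(X=2) = 5/48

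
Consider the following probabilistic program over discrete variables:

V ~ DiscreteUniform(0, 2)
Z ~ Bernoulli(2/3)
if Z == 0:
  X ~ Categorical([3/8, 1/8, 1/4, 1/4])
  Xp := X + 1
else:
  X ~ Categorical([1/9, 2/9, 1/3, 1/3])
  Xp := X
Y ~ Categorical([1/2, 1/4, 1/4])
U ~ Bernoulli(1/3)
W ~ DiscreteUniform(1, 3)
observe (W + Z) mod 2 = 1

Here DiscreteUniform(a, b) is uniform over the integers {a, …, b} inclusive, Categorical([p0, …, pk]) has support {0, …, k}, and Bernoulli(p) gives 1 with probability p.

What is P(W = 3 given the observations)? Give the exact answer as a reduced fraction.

P(W = 3 | obs) = 1/4

Enumerate traces; 216 have nonzero weight after conditioning:
  (V=0, Z=0, X=0, Y=0, U=0, W=1) weight 1/216
  (V=0, Z=0, X=0, Y=0, U=0, W=3) weight 1/216
  (V=0, Z=0, X=0, Y=0, U=1, W=1) weight 1/432
  (V=0, Z=0, X=0, Y=0, U=1, W=3) weight 1/432
  (V=0, Z=0, X=0, Y=1, U=0, W=1) weight 1/432
  (V=0, Z=0, X=0, Y=1, U=0, W=3) weight 1/432
  (V=0, Z=0, X=0, Y=1, U=1, W=1) weight 1/864
  (V=0, Z=0, X=0, Y=1, U=1, W=3) weight 1/864
  (V=0, Z=1, X=0, Y=0, U=0, W=2) weight 2/729
  … 207 more
Group by W:
  weight(W=1) = 1/9
  weight(W=2) = 2/9
  weight(W=3) = 1/9
Total weight = 1/9 + 2/9 + 1/9 = 4/9
P(W=1 | obs) = 1/9 / 4/9 = 1/4
P(W=2 | obs) = 2/9 / 4/9 = 1/2
P(W=3 | obs) = 1/9 / 4/9 = 1/4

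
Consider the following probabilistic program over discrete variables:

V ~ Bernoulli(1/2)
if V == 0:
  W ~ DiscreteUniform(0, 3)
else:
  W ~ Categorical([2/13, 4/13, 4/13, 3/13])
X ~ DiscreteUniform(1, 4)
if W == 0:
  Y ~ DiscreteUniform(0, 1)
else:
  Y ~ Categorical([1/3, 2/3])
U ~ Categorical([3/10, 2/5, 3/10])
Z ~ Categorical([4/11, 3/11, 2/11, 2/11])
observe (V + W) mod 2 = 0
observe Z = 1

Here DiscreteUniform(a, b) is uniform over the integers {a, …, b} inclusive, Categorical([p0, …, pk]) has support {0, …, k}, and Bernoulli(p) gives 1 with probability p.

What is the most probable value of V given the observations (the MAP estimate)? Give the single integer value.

argmax_v P(V = v | obs) = 1

Enumerate traces; 96 have nonzero weight after conditioning:
  (V=0, W=0, X=1, Y=0, U=0, Z=1) weight 9/7040
  (V=0, W=0, X=1, Y=0, U=1, Z=1) weight 3/1760
  (V=0, W=0, X=1, Y=0, U=2, Z=1) weight 9/7040
  (V=0, W=0, X=1, Y=1, U=0, Z=1) weight 9/7040
  (V=0, W=0, X=1, Y=1, U=1, Z=1) weight 3/1760
  (V=0, W=0, X=1, Y=1, U=2, Z=1) weight 9/7040
  (V=0, W=0, X=2, Y=0, U=0, Z=1) weight 9/7040
  (V=0, W=0, X=2, Y=0, U=1, Z=1) weight 3/1760
  (V=1, W=1, X=1, Y=0, U=0, Z=1) weight 3/2860
  … 87 more
Group by V:
  weight(V=0) = 3/44
  weight(V=1) = 21/286
Total weight = 3/44 + 21/286 = 81/572
P(V=0 | obs) = 3/44 / 81/572 = 13/27
P(V=1 | obs) = 21/286 / 81/572 = 14/27
argmax = 1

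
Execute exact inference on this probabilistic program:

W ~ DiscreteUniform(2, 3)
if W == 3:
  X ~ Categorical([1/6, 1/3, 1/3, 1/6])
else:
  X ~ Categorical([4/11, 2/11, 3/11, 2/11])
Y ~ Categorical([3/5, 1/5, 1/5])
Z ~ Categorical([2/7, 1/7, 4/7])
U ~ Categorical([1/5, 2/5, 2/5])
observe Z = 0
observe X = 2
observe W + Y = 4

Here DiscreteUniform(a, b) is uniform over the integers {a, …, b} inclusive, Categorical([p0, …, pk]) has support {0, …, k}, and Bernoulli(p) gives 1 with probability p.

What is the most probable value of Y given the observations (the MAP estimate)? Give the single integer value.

Enumerate traces; 6 have nonzero weight after conditioning:
  (W=2, X=2, Y=2, Z=0, U=0) weight 3/1925
  (W=2, X=2, Y=2, Z=0, U=1) weight 6/1925
  (W=2, X=2, Y=2, Z=0, U=2) weight 6/1925
  (W=3, X=2, Y=1, Z=0, U=0) weight 1/525
  (W=3, X=2, Y=1, Z=0, U=1) weight 2/525
  (W=3, X=2, Y=1, Z=0, U=2) weight 2/525
Group by Y:
  weight(Y=1) = 1/105
  weight(Y=2) = 3/385
Total weight = 1/105 + 3/385 = 4/231
P(Y=1 | obs) = 1/105 / 4/231 = 11/20
P(Y=2 | obs) = 3/385 / 4/231 = 9/20
argmax = 1

argmax_v P(Y = v | obs) = 1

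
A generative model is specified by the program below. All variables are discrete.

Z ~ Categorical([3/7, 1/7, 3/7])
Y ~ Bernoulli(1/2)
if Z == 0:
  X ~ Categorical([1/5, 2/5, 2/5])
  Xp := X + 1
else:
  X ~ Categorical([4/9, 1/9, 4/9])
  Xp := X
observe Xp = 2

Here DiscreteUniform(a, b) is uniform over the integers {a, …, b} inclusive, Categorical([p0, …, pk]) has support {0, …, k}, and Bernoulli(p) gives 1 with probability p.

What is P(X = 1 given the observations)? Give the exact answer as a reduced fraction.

P(X = 1 | obs) = 27/67

Enumerate traces; 6 have nonzero weight after conditioning:
  (Z=0, Y=0, X=1) weight 3/35
  (Z=0, Y=1, X=1) weight 3/35
  (Z=1, Y=0, X=2) weight 2/63
  (Z=1, Y=1, X=2) weight 2/63
  (Z=2, Y=0, X=2) weight 2/21
  (Z=2, Y=1, X=2) weight 2/21
Group by X:
  weight(X=1) = 6/35
  weight(X=2) = 16/63
Total weight = 6/35 + 16/63 = 134/315
P(X=1 | obs) = 6/35 / 134/315 = 27/67
P(X=2 | obs) = 16/63 / 134/315 = 40/67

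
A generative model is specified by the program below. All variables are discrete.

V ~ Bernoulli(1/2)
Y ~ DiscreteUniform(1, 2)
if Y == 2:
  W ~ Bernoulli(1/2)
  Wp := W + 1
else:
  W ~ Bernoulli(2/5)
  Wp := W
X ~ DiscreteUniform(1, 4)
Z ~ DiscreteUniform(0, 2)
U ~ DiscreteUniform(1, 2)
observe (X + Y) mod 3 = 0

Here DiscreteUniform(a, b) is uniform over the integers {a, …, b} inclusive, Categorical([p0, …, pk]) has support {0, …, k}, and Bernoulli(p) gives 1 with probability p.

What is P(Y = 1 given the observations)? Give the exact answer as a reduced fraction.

P(Y = 1 | obs) = 1/3

Enumerate traces; 72 have nonzero weight after conditioning:
  (V=0, Y=1, W=0, X=2, Z=0, U=1) weight 1/160
  (V=0, Y=1, W=0, X=2, Z=0, U=2) weight 1/160
  (V=0, Y=1, W=0, X=2, Z=1, U=1) weight 1/160
  (V=0, Y=1, W=0, X=2, Z=1, U=2) weight 1/160
  (V=0, Y=1, W=0, X=2, Z=2, U=1) weight 1/160
  (V=0, Y=1, W=0, X=2, Z=2, U=2) weight 1/160
  (V=0, Y=1, W=1, X=2, Z=0, U=1) weight 1/240
  (V=0, Y=1, W=1, X=2, Z=0, U=2) weight 1/240
  (V=0, Y=2, W=0, X=1, Z=0, U=1) weight 1/192
  … 63 more
Group by Y:
  weight(Y=1) = 1/8
  weight(Y=2) = 1/4
Total weight = 1/8 + 1/4 = 3/8
P(Y=1 | obs) = 1/8 / 3/8 = 1/3
P(Y=2 | obs) = 1/4 / 3/8 = 2/3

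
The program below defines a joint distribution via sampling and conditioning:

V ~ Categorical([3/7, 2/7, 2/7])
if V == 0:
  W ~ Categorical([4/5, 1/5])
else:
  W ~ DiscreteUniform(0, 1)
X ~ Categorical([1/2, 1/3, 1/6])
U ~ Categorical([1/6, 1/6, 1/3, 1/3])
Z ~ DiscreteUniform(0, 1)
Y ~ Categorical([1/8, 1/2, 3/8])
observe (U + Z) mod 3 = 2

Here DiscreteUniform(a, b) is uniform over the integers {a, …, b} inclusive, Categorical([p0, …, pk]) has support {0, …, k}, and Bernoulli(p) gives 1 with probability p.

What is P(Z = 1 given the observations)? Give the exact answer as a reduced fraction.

Enumerate traces; 108 have nonzero weight after conditioning:
  (V=0, W=0, X=0, U=1, Z=1, Y=0) weight 1/560
  (V=0, W=0, X=0, U=1, Z=1, Y=1) weight 1/140
  (V=0, W=0, X=0, U=1, Z=1, Y=2) weight 3/560
  (V=0, W=0, X=0, U=2, Z=0, Y=0) weight 1/280
  (V=0, W=0, X=0, U=2, Z=0, Y=1) weight 1/70
  (V=0, W=0, X=0, U=2, Z=0, Y=2) weight 3/280
  (V=0, W=0, X=1, U=1, Z=1, Y=0) weight 1/840
  (V=0, W=0, X=1, U=1, Z=1, Y=1) weight 1/210
  … 100 more
Group by Z:
  weight(Z=0) = 1/6
  weight(Z=1) = 1/12
Total weight = 1/6 + 1/12 = 1/4
P(Z=0 | obs) = 1/6 / 1/4 = 2/3
P(Z=1 | obs) = 1/12 / 1/4 = 1/3

P(Z = 1 | obs) = 1/3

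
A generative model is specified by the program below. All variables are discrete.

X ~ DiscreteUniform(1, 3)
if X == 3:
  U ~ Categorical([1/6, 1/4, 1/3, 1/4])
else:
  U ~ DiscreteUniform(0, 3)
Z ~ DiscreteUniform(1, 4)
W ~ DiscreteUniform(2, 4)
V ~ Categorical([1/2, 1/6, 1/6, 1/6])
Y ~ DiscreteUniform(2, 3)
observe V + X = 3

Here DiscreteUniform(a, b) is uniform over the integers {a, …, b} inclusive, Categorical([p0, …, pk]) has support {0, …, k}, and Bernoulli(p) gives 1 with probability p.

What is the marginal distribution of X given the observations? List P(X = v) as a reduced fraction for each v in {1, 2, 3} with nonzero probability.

P(X=1) = 1/5, P(X=2) = 1/5, P(X=3) = 3/5

Enumerate traces; 288 have nonzero weight after conditioning:
  (X=1, U=0, Z=1, W=2, V=2, Y=2) weight 1/1728
  (X=1, U=0, Z=1, W=2, V=2, Y=3) weight 1/1728
  (X=1, U=0, Z=1, W=3, V=2, Y=2) weight 1/1728
  (X=1, U=0, Z=1, W=3, V=2, Y=3) weight 1/1728
  (X=1, U=0, Z=1, W=4, V=2, Y=2) weight 1/1728
  (X=1, U=0, Z=1, W=4, V=2, Y=3) weight 1/1728
  (X=1, U=0, Z=2, W=2, V=2, Y=2) weight 1/1728
  (X=1, U=0, Z=2, W=2, V=2, Y=3) weight 1/1728
  (X=2, U=0, Z=1, W=2, V=1, Y=2) weight 1/1728
  (X=3, U=0, Z=1, W=2, V=0, Y=2) weight 1/864
  … 278 more
Group by X:
  weight(X=1) = 1/18
  weight(X=2) = 1/18
  weight(X=3) = 1/6
Total weight = 1/18 + 1/18 + 1/6 = 5/18
P(X=1 | obs) = 1/18 / 5/18 = 1/5
P(X=2 | obs) = 1/18 / 5/18 = 1/5
P(X=3 | obs) = 1/6 / 5/18 = 3/5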